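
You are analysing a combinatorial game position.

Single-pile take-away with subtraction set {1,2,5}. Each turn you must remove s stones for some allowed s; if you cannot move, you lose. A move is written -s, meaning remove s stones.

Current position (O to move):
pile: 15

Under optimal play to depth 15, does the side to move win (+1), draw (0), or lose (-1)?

value(15, O) = -1

[15] O move#1: -1:-1/14*, -2:-1/13, -5:-1/10
[14] X move#2: -1:-1/13, -2:+1/12*, -5:+1/9
[12] O move#3: -1:-1/11*, -2:-1/10, -5:-1/7
[11] X move#4: -1:-1/10, -2:+1/9*, -5:+1/6
[9] O move#5: -1:-1/8*, -2:-1/7, -5:-1/4
[8] X move#6: -1:-1/7, -2:+1/6*, -5:+1/3
[6] O move#7: -1:-1/5*, -2:-1/4, -5:-1/1
[5] X move#8: -1:-1/4, -2:+1/3*, -5:+1/0
[3] O move#9: -1:-1/2*, -2:-1/1
[2] X move#10: -1:-1/1, -2:+1/0*
[0] end (terminal -1, O#11); searched 15 to 15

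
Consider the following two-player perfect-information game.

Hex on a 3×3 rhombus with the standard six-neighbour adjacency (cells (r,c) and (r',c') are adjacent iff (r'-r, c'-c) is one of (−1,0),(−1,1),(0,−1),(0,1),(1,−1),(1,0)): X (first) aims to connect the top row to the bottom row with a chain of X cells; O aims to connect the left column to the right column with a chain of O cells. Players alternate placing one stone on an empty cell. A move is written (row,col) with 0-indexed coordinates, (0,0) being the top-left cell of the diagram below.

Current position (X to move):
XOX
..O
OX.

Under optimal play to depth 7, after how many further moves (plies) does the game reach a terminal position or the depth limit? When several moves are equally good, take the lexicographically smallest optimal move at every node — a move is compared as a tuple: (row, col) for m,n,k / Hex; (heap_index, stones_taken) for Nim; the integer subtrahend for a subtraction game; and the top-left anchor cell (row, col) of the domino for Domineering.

PV length from [XOX/..O/OX.]: 1 ply

p1 X@[XOX/..O/OX.]: (1,0)[XOX/X.O/OX.]-1 (1,1)[XOX/.XO/OX.]+1* (2,2)[XOX/..O/OXX]-1
p2 O@[XOX/.XO/OX.] terminal -1; root [XOX/..O/OX.] d7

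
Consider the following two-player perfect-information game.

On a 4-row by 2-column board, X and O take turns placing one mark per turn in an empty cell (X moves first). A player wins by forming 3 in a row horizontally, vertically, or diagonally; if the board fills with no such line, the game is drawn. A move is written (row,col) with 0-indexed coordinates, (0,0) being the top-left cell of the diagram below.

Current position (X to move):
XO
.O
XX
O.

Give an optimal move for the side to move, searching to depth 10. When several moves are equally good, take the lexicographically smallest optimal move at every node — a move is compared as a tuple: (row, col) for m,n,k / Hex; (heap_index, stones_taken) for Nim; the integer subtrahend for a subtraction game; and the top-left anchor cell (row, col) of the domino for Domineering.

X's best at [XO/.O/XX/O.]: (1,0)

ply 1, X at XO/.O/XX/O. | (1,0)=+1→XO/XO/XX/O.*; (3,1)=+0→XO/.O/XX/OX
ply 2: XO/XO/XX/O. is terminal -1 (O); from XO/.O/XX/O. depth 10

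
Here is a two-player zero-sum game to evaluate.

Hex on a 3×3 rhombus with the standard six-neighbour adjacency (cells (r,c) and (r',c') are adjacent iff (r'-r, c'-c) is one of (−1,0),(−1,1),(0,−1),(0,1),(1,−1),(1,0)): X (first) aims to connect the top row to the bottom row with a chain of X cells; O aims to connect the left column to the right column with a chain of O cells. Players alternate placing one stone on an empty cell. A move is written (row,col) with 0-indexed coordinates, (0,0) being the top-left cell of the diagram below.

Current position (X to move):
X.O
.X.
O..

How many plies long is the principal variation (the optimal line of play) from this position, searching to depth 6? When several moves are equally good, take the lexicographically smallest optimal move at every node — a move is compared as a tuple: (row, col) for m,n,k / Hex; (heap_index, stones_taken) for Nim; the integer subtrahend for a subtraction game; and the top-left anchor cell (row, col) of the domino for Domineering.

p1 X@[X.O/.X./O..]: (0,1)[XXO/.X./O..]-1 (1,0)[X.O/XX./O..]-1 (1,2)[X.O/.XX/O..]+1* (2,1)[X.O/.X./OX.]+1 (2,2)[X.O/.X./O.X]+1
p2 O@[X.O/.XX/O..]: (0,1)[XOO/.XX/O..]-1* (1,0)[X.O/OXX/O..]-1 (2,1)[X.O/.XX/OO.]-1 (2,2)[X.O/.XX/O.O]-1
p3 X@[XOO/.XX/O..]: (1,0)[XOO/XXX/O..]+1* (2,1)[XOO/.XX/OX.]-1 (2,2)[XOO/.XX/O.X]-1
p4 O@[XOO/XXX/O..]: (2,1)[XOO/XXX/OO.]-1* (2,2)[XOO/XXX/O.O]-1
p5 X@[XOO/XXX/OO.]: (2,2)[XOO/XXX/OOX]+1*
p6 O@[XOO/XXX/OOX] terminal -1; root [X.O/.X./O..] d6

PV length from [X.O/.X./O..]: 5 plies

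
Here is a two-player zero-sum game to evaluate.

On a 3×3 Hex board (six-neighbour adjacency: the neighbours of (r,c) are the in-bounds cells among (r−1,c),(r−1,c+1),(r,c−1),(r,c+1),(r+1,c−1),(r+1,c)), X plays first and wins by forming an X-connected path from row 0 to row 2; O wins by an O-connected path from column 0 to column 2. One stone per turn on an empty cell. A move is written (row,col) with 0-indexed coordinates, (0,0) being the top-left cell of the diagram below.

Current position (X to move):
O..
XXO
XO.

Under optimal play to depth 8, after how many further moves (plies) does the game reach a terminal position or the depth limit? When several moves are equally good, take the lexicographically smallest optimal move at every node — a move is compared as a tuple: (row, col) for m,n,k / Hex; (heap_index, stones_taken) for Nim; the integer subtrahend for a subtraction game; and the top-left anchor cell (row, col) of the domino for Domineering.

ply 1, X at O../XXO/XO. | (0,1)=+1→OX./XXO/XO.*; (0,2)=+1→O.X/XXO/XO.; (2,2)=+1→O../XXO/XOX
ply 2: OX./XXO/XO. is terminal -1 (O); from O../XXO/XO. depth 8

PV length from [O../XXO/XO.]: 1 ply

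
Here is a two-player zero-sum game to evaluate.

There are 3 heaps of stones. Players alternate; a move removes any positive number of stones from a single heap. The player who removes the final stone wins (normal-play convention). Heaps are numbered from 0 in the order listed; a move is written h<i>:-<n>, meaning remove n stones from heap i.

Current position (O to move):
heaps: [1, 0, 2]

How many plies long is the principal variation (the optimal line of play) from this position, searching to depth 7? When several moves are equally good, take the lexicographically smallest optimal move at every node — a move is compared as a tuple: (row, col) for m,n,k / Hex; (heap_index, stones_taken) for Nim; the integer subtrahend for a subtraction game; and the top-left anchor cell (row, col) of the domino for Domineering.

PV length from [(1,0,2)]: 3 plies

[(1,0,2)] O move#1: h0:-1:-1/(0,0,2), h2:-1:+1/(1,0,1)*, h2:-2:-1/(1,0,0)
[(1,0,1)] X move#2: h0:-1:-1/(0,0,1)*, h2:-1:-1/(1,0,0)
[(0,0,1)] O move#3: h2:-1:+1/(0,0,0)*
[(0,0,0)] end (terminal -1, X#4); searched (1,0,2) to 7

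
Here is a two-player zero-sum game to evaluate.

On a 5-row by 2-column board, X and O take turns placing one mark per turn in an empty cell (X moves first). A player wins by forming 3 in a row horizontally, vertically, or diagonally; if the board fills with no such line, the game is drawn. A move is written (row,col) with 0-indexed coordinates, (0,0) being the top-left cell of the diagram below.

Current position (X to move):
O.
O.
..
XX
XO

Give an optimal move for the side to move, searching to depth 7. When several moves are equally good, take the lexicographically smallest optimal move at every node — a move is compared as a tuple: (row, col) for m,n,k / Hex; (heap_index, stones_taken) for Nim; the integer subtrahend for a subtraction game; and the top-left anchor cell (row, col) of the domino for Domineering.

ply 1, X at O./O./../XX/XO | (0,1)=-1→OX/O./../XX/XO; (1,1)=-1→O./OX/../XX/XO; (2,0)=+1→O./O./X./XX/XO*; (2,1)=-1→O./O./.X/XX/XO
ply 2: O./O./X./XX/XO is terminal -1 (O); from O./O./../XX/XO depth 7

X's best at [O./O./../XX/XO]: (2,0)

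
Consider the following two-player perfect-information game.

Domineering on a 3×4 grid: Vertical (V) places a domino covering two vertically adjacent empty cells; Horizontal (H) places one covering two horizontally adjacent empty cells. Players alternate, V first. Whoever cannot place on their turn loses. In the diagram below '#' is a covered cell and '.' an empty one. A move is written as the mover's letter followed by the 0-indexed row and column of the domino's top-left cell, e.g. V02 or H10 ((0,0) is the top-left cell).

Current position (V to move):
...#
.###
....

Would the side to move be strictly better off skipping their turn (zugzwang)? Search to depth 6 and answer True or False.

zugzwang(...#/.###/...., V) = False

[...#/.###/....] V move#1: V00:-1/#..#/####/....*, V10:-1/...#/####/#...
[#..#/####/....] H move#2: H01:+1/####/####/....*, H20:+1/#..#/####/##.., H21:+1/#..#/####/.##., H22:+1/#..#/####/..##
[####/####/....] end (terminal -1, V#3); searched ...#/.###/.... to 6
if V skipped the turn, H would face:
~ [...#/.###/....] H move#1: H00:+1/##.#/.###/....*, H01:+1/.###/.###/...., H20:+1/...#/.###/##.., H21:+1/...#/.###/.##., H22:+1/...#/.###/..##
~ [##.#/.###/....] V move#2: V10:-1/##.#/####/#...*
~ [##.#/####/#...] H move#3: H21:+1/##.#/####/###.*, H22:+1/##.#/####/#.##
~ [##.#/####/###.] end (terminal -1, V#4); searched ...#/.###/.... to 6
compare (V): move=-1 vs pass=-1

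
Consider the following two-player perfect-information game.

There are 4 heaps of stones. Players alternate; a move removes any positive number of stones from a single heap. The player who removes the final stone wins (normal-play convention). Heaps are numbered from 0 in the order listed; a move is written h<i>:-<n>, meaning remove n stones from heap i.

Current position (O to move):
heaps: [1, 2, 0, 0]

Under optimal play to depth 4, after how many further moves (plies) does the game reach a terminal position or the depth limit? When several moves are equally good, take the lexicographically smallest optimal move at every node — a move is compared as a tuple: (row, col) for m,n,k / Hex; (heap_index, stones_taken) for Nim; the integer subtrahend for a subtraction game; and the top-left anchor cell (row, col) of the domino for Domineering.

PV length from [(1,2,0,0)]: 3 plies

[(1,2,0,0)] O move#1: h0:-1:-1/(0,2,0,0), h1:-1:+1/(1,1,0,0)*, h1:-2:-1/(1,0,0,0)
[(1,1,0,0)] X move#2: h0:-1:-1/(0,1,0,0)*, h1:-1:-1/(1,0,0,0)
[(0,1,0,0)] O move#3: h1:-1:+1/(0,0,0,0)*
[(0,0,0,0)] end (terminal -1, X#4); searched (1,2,0,0) to 4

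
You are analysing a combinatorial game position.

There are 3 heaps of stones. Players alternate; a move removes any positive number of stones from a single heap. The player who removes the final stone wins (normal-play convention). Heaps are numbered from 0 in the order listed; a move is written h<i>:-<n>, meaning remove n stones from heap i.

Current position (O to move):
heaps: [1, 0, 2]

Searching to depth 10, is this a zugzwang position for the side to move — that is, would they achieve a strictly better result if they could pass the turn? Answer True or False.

ply 1, O at (1,0,2) | h0:-1=-1→(0,0,2); h2:-1=+1→(1,0,1)*; h2:-2=-1→(1,0,0)
ply 2, X at (1,0,1) | h0:-1=-1→(0,0,1)*; h2:-1=-1→(1,0,0)
ply 3, O at (0,0,1) | h2:-1=+1→(0,0,0)*
ply 4: (0,0,0) is terminal -1 (X); from (1,0,2) depth 10
pass branch (X moves first from the same position):
  | ply 1, X at (1,0,2) | h0:-1=-1→(0,0,2); h2:-1=+1→(1,0,1)*; h2:-2=-1→(1,0,0)
  | ply 2, O at (1,0,1) | h0:-1=-1→(0,0,1)*; h2:-1=-1→(1,0,0)
  | ply 3, X at (0,0,1) | h2:-1=+1→(0,0,0)*
  | ply 4: (0,0,0) is terminal -1 (O); from (1,0,2) depth 10
O moving scores +1; O passing scores -1

zugzwang((1,0,2), O) = False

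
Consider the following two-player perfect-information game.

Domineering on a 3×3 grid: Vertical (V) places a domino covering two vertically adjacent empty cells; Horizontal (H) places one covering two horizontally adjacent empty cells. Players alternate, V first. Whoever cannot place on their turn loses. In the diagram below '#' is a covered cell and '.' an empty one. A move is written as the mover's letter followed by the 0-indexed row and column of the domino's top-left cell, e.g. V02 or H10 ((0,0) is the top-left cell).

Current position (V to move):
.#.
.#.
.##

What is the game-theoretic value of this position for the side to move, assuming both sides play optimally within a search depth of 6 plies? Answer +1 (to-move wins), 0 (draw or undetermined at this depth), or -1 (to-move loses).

p1 V@[.#./.#./.##]: V00[##./##./.##]+1* V02[.##/.##/.##]+1 V10[.#./##./###]+1
p2 H@[##./##./.##] terminal -1; root [.#./.#./.##] d6

value(.#./.#./.##, V) = +1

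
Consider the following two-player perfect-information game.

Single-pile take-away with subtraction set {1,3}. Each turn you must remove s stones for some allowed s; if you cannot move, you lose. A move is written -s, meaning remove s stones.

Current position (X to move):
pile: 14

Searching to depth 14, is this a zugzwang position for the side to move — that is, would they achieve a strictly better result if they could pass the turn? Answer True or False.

zugzwang(14, X) = True

p1 X@[14]: -1[13]-1* -3[11]-1
p2 O@[13]: -1[12]+1* -3[10]+1
p3 X@[12]: -1[11]-1* -3[9]-1
p4 O@[11]: -1[10]+1* -3[8]+1
p5 X@[10]: -1[9]-1* -3[7]-1
p6 O@[9]: -1[8]+1* -3[6]+1
p7 X@[8]: -1[7]-1* -3[5]-1
p8 O@[7]: -1[6]+1* -3[4]+1
p9 X@[6]: -1[5]-1* -3[3]-1
p10 O@[5]: -1[4]+1* -3[2]+1
p11 X@[4]: -1[3]-1* -3[1]-1
p12 O@[3]: -1[2]+1* -3[0]+1
p13 X@[2]: -1[1]-1*
p14 O@[1]: -1[0]+1*
p15 X@[0] terminal -1; root [14] d14
if X skipped the turn, O would face:
~ p1 O@[14]: -1[13]-1* -3[11]-1
~ p2 X@[13]: -1[12]+1* -3[10]+1
~ p3 O@[12]: -1[11]-1* -3[9]-1
~ p4 X@[11]: -1[10]+1* -3[8]+1
~ p5 O@[10]: -1[9]-1* -3[7]-1
~ p6 X@[9]: -1[8]+1* -3[6]+1
~ p7 O@[8]: -1[7]-1* -3[5]-1
~ p8 X@[7]: -1[6]+1* -3[4]+1
~ p9 O@[6]: -1[5]-1* -3[3]-1
~ p10 X@[5]: -1[4]+1* -3[2]+1
~ p11 O@[4]: -1[3]-1* -3[1]-1
~ p12 X@[3]: -1[2]+1* -3[0]+1
~ p13 O@[2]: -1[1]-1*
~ p14 X@[1]: -1[0]+1*
~ p15 O@[0] terminal -1; root [14] d14
compare (X): move=-1 vs pass=+1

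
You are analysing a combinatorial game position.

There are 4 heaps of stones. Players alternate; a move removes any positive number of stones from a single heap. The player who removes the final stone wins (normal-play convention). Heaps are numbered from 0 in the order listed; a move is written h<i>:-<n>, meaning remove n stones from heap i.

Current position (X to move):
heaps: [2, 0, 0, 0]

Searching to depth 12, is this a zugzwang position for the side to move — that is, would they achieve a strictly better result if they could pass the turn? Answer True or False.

zugzwang((2,0,0,0), X) = False

p1 X@[(2,0,0,0)]: h0:-1[(1,0,0,0)]-1 h0:-2[(0,0,0,0)]+1*
p2 O@[(0,0,0,0)] terminal -1; root [(2,0,0,0)] d12
if X skipped the turn, O would face:
~ p1 O@[(2,0,0,0)]: h0:-1[(1,0,0,0)]-1 h0:-2[(0,0,0,0)]+1*
~ p2 X@[(0,0,0,0)] terminal -1; root [(2,0,0,0)] d12
compare (X): move=+1 vs pass=-1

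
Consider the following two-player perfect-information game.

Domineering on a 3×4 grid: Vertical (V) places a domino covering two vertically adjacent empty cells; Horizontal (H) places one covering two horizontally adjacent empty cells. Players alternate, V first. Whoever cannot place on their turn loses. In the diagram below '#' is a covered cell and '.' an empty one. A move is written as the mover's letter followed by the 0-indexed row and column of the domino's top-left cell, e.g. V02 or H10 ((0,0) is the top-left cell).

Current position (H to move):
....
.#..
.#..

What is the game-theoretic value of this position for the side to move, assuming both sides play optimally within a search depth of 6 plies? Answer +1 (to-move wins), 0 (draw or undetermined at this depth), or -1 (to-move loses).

[..../.#../.#..] H move#1: H00:-1/##../.#../.#.., H01:-1/.##./.#../.#.., H02:-1/..##/.#../.#.., H12:+1/..../.###/.#..*, H22:-1/..../.#../.###
[..../.###/.#..] V move#2: V00:-1/#.../####/.#..*, V10:-1/..../####/##..
[#.../####/.#..] H move#3: H01:+1/###./####/.#..*, H02:+1/#.##/####/.#.., H22:+1/#.../####/.###
[###./####/.#..] end (terminal -1, V#4); searched ..../.#../.#.. to 6

value(..../.#../.#.., H) = +1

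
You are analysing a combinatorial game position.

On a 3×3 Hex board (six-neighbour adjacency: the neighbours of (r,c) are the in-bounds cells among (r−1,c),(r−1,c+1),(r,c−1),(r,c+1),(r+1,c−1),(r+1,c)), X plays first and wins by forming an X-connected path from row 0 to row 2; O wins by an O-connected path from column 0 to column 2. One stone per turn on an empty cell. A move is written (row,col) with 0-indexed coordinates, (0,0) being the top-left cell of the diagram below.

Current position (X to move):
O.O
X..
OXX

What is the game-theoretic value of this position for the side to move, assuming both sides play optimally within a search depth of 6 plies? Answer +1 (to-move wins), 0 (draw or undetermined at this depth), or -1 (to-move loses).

value(O.O/X../OXX, X) = -1

p1 X@[O.O/X../OXX]: (0,1)[OXO/X../OXX]-1* (1,1)[O.O/XX./OXX]-1 (1,2)[O.O/X.X/OXX]-1
p2 O@[OXO/X../OXX]: (1,1)[OXO/XO./OXX]+1* (1,2)[OXO/X.O/OXX]-1
p3 X@[OXO/XO./OXX] terminal -1; root [O.O/X../OXX] d6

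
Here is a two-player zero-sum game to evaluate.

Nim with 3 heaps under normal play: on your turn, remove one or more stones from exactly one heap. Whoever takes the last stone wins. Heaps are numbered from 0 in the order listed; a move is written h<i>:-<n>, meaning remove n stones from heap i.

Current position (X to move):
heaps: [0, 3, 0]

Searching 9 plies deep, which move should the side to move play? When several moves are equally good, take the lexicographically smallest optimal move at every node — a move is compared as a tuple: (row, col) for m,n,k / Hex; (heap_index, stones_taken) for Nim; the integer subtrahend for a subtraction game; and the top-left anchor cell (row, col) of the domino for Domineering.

ply 1, X at (0,3,0) | h1:-1=-1→(0,2,0); h1:-2=-1→(0,1,0); h1:-3=+1→(0,0,0)*
ply 2: (0,0,0) is terminal -1 (O); from (0,3,0) depth 9

X's best at [(0,3,0)]: h1:-3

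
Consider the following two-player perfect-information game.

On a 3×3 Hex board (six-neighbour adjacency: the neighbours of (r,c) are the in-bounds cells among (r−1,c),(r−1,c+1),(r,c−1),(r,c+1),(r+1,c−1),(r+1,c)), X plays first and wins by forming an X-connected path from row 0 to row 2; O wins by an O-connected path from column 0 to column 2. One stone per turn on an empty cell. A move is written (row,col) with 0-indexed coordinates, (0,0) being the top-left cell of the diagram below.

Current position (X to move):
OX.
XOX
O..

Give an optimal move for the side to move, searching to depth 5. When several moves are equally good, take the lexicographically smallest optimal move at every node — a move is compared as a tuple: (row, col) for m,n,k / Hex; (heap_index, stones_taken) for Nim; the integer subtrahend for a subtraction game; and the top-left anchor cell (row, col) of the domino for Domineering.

X's best at [OX./XOX/O..]: (0,2)

p1 X@[OX./XOX/O..]: (0,2)[OXX/XOX/O..]+1* (2,1)[OX./XOX/OX.]-1 (2,2)[OX./XOX/O.X]-1
p2 O@[OXX/XOX/O..]: (2,1)[OXX/XOX/OO.]-1* (2,2)[OXX/XOX/O.O]-1
p3 X@[OXX/XOX/OO.]: (2,2)[OXX/XOX/OOX]+1*
p4 O@[OXX/XOX/OOX] terminal -1; root [OX./XOX/O..] d5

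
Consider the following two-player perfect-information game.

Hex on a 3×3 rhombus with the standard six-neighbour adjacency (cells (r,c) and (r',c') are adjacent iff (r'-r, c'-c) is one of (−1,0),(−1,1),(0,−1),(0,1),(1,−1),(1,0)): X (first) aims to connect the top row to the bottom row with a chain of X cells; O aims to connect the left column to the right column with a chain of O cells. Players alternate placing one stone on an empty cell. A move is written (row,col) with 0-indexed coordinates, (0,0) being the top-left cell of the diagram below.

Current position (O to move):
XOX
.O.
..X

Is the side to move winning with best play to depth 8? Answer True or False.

p1 O@[XOX/.O./..X]: (1,0)[XOX/OO./..X]-1 (1,2)[XOX/.OO/..X]+1* (2,0)[XOX/.O./O.X]-1 (2,1)[XOX/.O./.OX]-1
p2 X@[XOX/.OO/..X]: (1,0)[XOX/XOO/..X]-1* (2,0)[XOX/.OO/X.X]-1 (2,1)[XOX/.OO/.XX]-1
p3 O@[XOX/XOO/..X]: (2,0)[XOX/XOO/O.X]+1* (2,1)[XOX/XOO/.OX]-1
p4 X@[XOX/XOO/O.X] terminal -1; root [XOX/.O./..X] d8

O winning at [XOX/.O./..X]: True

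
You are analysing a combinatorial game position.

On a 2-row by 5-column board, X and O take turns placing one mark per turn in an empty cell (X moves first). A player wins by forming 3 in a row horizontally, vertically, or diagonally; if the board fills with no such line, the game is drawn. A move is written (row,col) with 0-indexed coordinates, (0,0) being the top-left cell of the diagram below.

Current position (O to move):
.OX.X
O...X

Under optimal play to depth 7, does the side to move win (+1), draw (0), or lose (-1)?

p1 O@[.OX.X/O...X]: (0,0)[OOX.X/O...X]-1 (0,3)[.OXOX/O...X]+0* (1,1)[.OX.X/OO..X]-1 (1,2)[.OX.X/O.O.X]-1 (1,3)[.OX.X/O..OX]-1
p2 X@[.OXOX/O...X]: (0,0)[XOXOX/O...X]+0* (1,1)[.OXOX/OX..X]+0 (1,2)[.OXOX/O.X.X]+0 (1,3)[.OXOX/O..XX]+0
p3 O@[XOXOX/O...X]: (1,1)[XOXOX/OO..X]+0* (1,2)[XOXOX/O.O.X]+0 (1,3)[XOXOX/O..OX]+0
p4 X@[XOXOX/OO..X]: (1,2)[XOXOX/OOX.X]+0* (1,3)[XOXOX/OO.XX]-1
p5 O@[XOXOX/OOX.X]: (1,3)[XOXOX/OOXOX]+0*
p6 X@[XOXOX/OOXOX] terminal +0; root [.OX.X/O...X] d7

value(.OX.X/O...X, O) = 0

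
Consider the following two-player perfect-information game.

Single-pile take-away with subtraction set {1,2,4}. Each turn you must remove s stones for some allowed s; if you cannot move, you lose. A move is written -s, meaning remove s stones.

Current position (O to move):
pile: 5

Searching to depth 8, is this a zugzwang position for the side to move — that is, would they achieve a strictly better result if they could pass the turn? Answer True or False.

zugzwang(5, O) = False

ply 1, O at 5 | -1=-1→4; -2=+1→3*; -4=-1→1
ply 2, X at 3 | -1=-1→2*; -2=-1→1
ply 3, O at 2 | -1=-1→1; -2=+1→0*
ply 4: 0 is terminal -1 (X); from 5 depth 8
if O skipped the turn, X would face:
~ ply 1, X at 5 | -1=-1→4; -2=+1→3*; -4=-1→1
~ ply 2, O at 3 | -1=-1→2*; -2=-1→1
~ ply 3, X at 2 | -1=-1→1; -2=+1→0*
~ ply 4: 0 is terminal -1 (O); from 5 depth 8
compare (O): move=+1 vs pass=-1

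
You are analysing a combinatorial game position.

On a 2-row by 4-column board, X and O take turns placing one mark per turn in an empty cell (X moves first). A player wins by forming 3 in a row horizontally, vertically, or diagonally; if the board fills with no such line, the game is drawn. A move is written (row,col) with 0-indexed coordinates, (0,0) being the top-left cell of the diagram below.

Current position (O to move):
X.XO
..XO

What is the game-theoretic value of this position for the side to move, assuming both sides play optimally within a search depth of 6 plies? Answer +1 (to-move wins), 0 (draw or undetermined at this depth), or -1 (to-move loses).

value(X.XO/..XO, O) = 0

p1 O@[X.XO/..XO]: (0,1)[XOXO/..XO]+0* (1,0)[X.XO/O.XO]-1 (1,1)[X.XO/.OXO]-1
p2 X@[XOXO/..XO]: (1,0)[XOXO/X.XO]+0* (1,1)[XOXO/.XXO]+0
p3 O@[XOXO/X.XO]: (1,1)[XOXO/XOXO]+0*
p4 X@[XOXO/XOXO] terminal +0; root [X.XO/..XO] d6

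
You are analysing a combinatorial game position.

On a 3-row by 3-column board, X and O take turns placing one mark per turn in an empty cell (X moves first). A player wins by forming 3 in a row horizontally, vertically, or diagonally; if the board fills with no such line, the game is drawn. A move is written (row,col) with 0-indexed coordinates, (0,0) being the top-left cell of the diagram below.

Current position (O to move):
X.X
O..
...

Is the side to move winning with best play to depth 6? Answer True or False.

ply 1, O at X.X/O../... | (0,1)=-1→XOX/O../...*; (1,1)=-1→X.X/OO./...; (1,2)=-1→X.X/O.O/...; (2,0)=-1→X.X/O../O..; (2,1)=-1→X.X/O../.O.; (2,2)=-1→X.X/O../..O
ply 2, X at XOX/O../... | (1,1)=+1→XOX/OX./...*; (1,2)=+0→XOX/O.X/...; (2,0)=-1→XOX/O../X..; (2,1)=+0→XOX/O../.X.; (2,2)=+1→XOX/O../..X
ply 3, O at XOX/OX./... | (1,2)=-1→XOX/OXO/...*; (2,0)=-1→XOX/OX./O..; (2,1)=-1→XOX/OX./.O.; (2,2)=-1→XOX/OX./..O
ply 4, X at XOX/OXO/... | (2,0)=+1→XOX/OXO/X..*; (2,1)=+1→XOX/OXO/.X.; (2,2)=+1→XOX/OXO/..X
ply 5: XOX/OXO/X.. is terminal -1 (O); from X.X/O../... depth 6

O winning at [X.X/O../...]: False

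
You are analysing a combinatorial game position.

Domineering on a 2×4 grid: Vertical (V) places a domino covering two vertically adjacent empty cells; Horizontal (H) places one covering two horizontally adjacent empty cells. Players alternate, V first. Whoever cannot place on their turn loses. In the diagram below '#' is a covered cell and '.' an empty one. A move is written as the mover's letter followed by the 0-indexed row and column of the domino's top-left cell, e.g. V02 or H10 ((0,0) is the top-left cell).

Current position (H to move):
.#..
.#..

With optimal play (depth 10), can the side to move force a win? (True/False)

H winning at [.#../.#..]: True

ply 1, H at .#../.#.. | H02=+1→.###/.#..*; H12=+1→.#../.###
ply 2, V at .###/.#.. | V00=-1→####/##..*
ply 3, H at ####/##.. | H12=+1→####/####*
ply 4: ####/#### is terminal -1 (V); from .#../.#.. depth 10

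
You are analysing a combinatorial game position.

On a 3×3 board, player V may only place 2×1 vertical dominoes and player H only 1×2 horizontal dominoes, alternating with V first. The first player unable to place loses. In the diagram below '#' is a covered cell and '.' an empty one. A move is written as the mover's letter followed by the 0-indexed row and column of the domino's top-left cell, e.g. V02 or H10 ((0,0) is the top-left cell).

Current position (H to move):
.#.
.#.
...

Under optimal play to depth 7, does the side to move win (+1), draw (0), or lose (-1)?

value(.#./.#./..., H) = -1

[.#./.#./...] H move#1: H20:-1/.#./.#./##.*, H21:-1/.#./.#./.##
[.#./.#./##.] V move#2: V00:+1/##./##./##.*, V02:+1/.##/.##/##., V12:+1/.#./.##/###
[##./##./##.] end (terminal -1, H#3); searched .#./.#./... to 7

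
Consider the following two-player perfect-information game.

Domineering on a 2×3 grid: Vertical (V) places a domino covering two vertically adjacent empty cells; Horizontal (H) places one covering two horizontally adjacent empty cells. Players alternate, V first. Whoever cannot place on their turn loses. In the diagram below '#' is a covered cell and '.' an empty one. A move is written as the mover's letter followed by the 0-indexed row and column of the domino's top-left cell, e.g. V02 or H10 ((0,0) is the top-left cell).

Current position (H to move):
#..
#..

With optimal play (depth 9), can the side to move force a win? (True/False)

H winning at [#../#..]: True

[#../#..] H move#1: H01:+1/###/#..*, H11:+1/#../###
[###/#..] end (terminal -1, V#2); searched #../#.. to 9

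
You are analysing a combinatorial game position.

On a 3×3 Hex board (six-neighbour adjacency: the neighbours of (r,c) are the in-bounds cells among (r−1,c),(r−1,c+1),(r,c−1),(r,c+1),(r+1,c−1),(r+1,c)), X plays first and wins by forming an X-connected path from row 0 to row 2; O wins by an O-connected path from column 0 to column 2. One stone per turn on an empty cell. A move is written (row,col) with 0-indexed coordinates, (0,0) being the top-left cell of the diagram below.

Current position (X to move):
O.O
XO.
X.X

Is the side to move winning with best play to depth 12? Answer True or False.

p1 X@[O.O/XO./X.X]: (0,1)[OXO/XO./X.X]+1* (1,2)[O.O/XOX/X.X]-1 (2,1)[O.O/XO./XXX]-1
p2 O@[OXO/XO./X.X] terminal -1; root [O.O/XO./X.X] d12

X winning at [O.O/XO./X.X]: True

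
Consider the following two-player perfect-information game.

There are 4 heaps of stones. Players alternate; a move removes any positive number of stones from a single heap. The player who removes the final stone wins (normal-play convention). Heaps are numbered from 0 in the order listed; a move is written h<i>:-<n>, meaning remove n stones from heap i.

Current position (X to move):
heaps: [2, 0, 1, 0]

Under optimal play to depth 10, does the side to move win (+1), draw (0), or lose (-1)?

value((2,0,1,0), X) = +1

ply 1, X at (2,0,1,0) | h0:-1=+1→(1,0,1,0)*; h0:-2=-1→(0,0,1,0); h2:-1=-1→(2,0,0,0)
ply 2, O at (1,0,1,0) | h0:-1=-1→(0,0,1,0)*; h2:-1=-1→(1,0,0,0)
ply 3, X at (0,0,1,0) | h2:-1=+1→(0,0,0,0)*
ply 4: (0,0,0,0) is terminal -1 (O); from (2,0,1,0) depth 10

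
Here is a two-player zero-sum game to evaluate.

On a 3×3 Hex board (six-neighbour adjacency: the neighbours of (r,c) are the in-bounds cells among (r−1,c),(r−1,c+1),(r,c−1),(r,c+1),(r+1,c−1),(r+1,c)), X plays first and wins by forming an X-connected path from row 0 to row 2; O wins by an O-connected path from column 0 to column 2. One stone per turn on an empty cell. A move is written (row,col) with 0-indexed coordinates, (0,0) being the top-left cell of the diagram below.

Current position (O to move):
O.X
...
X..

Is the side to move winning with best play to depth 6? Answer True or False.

O winning at [O.X/.../X..]: False

ply 1, O at O.X/.../X.. | (0,1)=-1→OOX/.../X..*; (1,0)=-1→O.X/O../X..; (1,1)=-1→O.X/.O./X..; (1,2)=-1→O.X/..O/X..; (2,1)=-1→O.X/.../XO.; (2,2)=-1→O.X/.../X.O
ply 2, X at OOX/.../X.. | (1,0)=+1→OOX/X../X..*; (1,1)=+1→OOX/.X./X..; (1,2)=+1→OOX/..X/X..; (2,1)=+1→OOX/.../XX.; (2,2)=+1→OOX/.../X.X
ply 3, O at OOX/X../X.. | (1,1)=-1→OOX/XO./X..*; (1,2)=-1→OOX/X.O/X..; (2,1)=-1→OOX/X../XO.; (2,2)=-1→OOX/X../X.O
ply 4, X at OOX/XO./X.. | (1,2)=+1→OOX/XOX/X..*; (2,1)=-1→OOX/XO./XX.; (2,2)=-1→OOX/XO./X.X
ply 5, O at OOX/XOX/X.. | (2,1)=-1→OOX/XOX/XO.*; (2,2)=-1→OOX/XOX/X.O
ply 6, X at OOX/XOX/XO. | (2,2)=+1→OOX/XOX/XOX*
ply 7: OOX/XOX/XOX is terminal -1 (O); from O.X/.../X.. depth 6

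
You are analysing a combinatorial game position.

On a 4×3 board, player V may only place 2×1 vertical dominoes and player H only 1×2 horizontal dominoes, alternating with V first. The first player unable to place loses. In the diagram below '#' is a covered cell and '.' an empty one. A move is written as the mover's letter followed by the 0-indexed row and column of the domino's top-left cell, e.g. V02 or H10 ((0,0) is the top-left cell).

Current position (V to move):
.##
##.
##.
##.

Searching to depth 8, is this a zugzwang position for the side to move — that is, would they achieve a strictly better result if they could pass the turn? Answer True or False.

ply 1, V at .##/##./##./##. | V12=+1→.##/###/###/##.*; V22=+1→.##/##./###/###
ply 2: .##/###/###/##. is terminal -1 (H); from .##/##./##./##. depth 8
if V skipped the turn, H would face:
~ ply 1: .##/##./##./##. is terminal -1 (H); from .##/##./##./##. depth 8
compare (V): move=+1 vs pass=+1

zugzwang(.##/##./##./##., V) = False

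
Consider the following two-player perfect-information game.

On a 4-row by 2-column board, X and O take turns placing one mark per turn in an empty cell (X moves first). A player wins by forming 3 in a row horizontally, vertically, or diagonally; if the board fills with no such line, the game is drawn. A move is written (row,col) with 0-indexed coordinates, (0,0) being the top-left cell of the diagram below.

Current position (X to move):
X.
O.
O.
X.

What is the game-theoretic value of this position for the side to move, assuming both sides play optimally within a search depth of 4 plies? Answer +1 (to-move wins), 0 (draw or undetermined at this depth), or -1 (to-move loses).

p1 X@[X./O./O./X.]: (0,1)[XX/O./O./X.]+0* (1,1)[X./OX/O./X.]+0 (2,1)[X./O./OX/X.]+0 (3,1)[X./O./O./XX]+0
p2 O@[XX/O./O./X.]: (1,1)[XX/OO/O./X.]+0* (2,1)[XX/O./OO/X.]+0 (3,1)[XX/O./O./XO]+0
p3 X@[XX/OO/O./X.]: (2,1)[XX/OO/OX/X.]+0* (3,1)[XX/OO/O./XX]+0
p4 O@[XX/OO/OX/X.]: (3,1)[XX/OO/OX/XO]+0*
p5 X@[XX/OO/OX/XO] terminal +0; root [X./O./O./X.] d4

value(X./O./O./X., X) = 0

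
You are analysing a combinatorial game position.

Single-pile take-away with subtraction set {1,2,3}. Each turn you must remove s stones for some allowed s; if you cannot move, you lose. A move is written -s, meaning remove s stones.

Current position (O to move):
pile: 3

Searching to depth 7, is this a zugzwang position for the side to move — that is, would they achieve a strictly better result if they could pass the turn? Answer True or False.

ply 1, O at 3 | -1=-1→2; -2=-1→1; -3=+1→0*
ply 2: 0 is terminal -1 (X); from 3 depth 7
if O skipped the turn, X would face:
~ ply 1, X at 3 | -1=-1→2; -2=-1→1; -3=+1→0*
~ ply 2: 0 is terminal -1 (O); from 3 depth 7
compare (O): move=+1 vs pass=-1

zugzwang(3, O) = False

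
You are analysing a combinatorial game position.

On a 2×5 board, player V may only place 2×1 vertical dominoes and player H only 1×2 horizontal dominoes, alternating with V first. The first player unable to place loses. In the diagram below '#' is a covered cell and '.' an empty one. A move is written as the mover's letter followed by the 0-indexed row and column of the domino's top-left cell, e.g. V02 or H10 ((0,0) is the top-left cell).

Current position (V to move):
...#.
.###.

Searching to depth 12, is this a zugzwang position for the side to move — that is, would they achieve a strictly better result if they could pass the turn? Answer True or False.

zugzwang(...#./.###., V) = False

p1 V@[...#./.###.]: V00[#..#./####.]+1* V04[...##/.####]-1
p2 H@[#..#./####.]: H01[####./####.]-1*
p3 V@[####./####.]: V04[#####/#####]+1*
p4 H@[#####/#####] terminal -1; root [...#./.###.] d12
if V skipped the turn, H would face:
~ p1 H@[...#./.###.]: H00[##.#./.###.]-1* H01[.###./.###.]-1
~ p2 V@[##.#./.###.]: V04[##.##/.####]+1*
~ p3 H@[##.##/.####] terminal -1; root [...#./.###.] d12
compare (V): move=+1 vs pass=+1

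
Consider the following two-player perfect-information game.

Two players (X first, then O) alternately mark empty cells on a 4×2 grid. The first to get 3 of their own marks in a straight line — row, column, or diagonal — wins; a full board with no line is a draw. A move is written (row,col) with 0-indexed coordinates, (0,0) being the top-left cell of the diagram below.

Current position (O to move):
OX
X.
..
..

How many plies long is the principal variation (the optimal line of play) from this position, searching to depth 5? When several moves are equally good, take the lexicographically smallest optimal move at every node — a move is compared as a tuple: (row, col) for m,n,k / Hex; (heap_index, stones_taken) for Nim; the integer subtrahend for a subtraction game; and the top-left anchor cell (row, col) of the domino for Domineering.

PV length from [OX/X./../..]: 5 plies

p1 O@[OX/X./../..]: (1,1)[OX/XO/../..]+0* (2,0)[OX/X./O./..]+0 (2,1)[OX/X./.O/..]+0 (3,0)[OX/X./../O.]+0 (3,1)[OX/X./../.O]+0
p2 X@[OX/XO/../..]: (2,0)[OX/XO/X./..]+0* (2,1)[OX/XO/.X/..]+0 (3,0)[OX/XO/../X.]+0 (3,1)[OX/XO/../.X]+0
p3 O@[OX/XO/X./..]: (2,1)[OX/XO/XO/..]-1 (3,0)[OX/XO/X./O.]+0* (3,1)[OX/XO/X./.O]-1
p4 X@[OX/XO/X./O.]: (2,1)[OX/XO/XX/O.]+0* (3,1)[OX/XO/X./OX]+0
p5 O@[OX/XO/XX/O.]: (3,1)[OX/XO/XX/OO]+0*
p6 X@[OX/XO/XX/OO] terminal +0; root [OX/X./../..] d5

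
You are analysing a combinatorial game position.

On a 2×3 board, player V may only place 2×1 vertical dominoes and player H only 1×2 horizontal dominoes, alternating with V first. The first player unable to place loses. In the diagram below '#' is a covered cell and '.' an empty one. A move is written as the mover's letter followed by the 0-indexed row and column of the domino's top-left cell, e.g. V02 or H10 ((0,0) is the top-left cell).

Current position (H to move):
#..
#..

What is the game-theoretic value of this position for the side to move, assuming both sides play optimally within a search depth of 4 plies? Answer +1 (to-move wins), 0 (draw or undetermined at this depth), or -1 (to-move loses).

value(#../#.., H) = +1

[#../#..] H move#1: H01:+1/###/#..*, H11:+1/#../###
[###/#..] end (terminal -1, V#2); searched #../#.. to 4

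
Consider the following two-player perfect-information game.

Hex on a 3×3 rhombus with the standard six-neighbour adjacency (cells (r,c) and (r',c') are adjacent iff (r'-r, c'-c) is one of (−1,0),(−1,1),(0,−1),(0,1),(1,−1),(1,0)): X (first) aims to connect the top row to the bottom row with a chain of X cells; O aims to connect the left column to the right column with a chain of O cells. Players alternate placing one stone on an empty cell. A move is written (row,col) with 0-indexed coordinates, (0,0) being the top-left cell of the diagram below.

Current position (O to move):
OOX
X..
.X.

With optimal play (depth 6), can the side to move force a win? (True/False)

[OOX/X../.X.] O move#1: (1,1):-1/OOX/XO./.X.*, (1,2):-1/OOX/X.O/.X., (2,0):-1/OOX/X../OX., (2,2):-1/OOX/X../.XO
[OOX/XO./.X.] X move#2: (1,2):+1/OOX/XOX/.X.*, (2,0):-1/OOX/XO./XX., (2,2):-1/OOX/XO./.XX
[OOX/XOX/.X.] end (terminal -1, O#3); searched OOX/X../.X. to 6

O winning at [OOX/X../.X.]: False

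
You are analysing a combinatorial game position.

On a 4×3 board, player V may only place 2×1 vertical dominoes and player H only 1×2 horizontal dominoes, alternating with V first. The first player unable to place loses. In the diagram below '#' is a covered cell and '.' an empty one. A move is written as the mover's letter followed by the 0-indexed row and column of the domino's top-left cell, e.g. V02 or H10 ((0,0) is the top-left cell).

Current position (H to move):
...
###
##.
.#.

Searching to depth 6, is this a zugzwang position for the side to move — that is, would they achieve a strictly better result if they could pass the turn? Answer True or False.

zugzwang(.../###/##./.#., H) = True

p1 H@[.../###/##./.#.]: H00[##./###/##./.#.]-1* H01[.##/###/##./.#.]-1
p2 V@[##./###/##./.#.]: V22[##./###/###/.##]+1*
p3 H@[##./###/###/.##] terminal -1; root [.../###/##./.#.] d6
pass branch (V moves first from the same position):
  | p1 V@[.../###/##./.#.]: V22[.../###/###/.##]-1*
  | p2 H@[.../###/###/.##]: H00[##./###/###/.##]+1* H01[.##/###/###/.##]+1
  | p3 V@[##./###/###/.##] terminal -1; root [.../###/##./.#.] d6
H moving scores -1; H passing scores +1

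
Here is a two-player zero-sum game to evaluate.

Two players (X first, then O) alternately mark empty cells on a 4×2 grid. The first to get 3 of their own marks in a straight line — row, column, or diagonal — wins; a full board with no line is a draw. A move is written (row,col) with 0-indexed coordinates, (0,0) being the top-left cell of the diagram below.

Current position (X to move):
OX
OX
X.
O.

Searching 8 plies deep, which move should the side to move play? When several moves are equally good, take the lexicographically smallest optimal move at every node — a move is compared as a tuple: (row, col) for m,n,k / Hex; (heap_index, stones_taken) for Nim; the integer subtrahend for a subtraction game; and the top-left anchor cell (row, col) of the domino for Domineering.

X's best at [OX/OX/X./O.]: (2,1)

p1 X@[OX/OX/X./O.]: (2,1)[OX/OX/XX/O.]+1* (3,1)[OX/OX/X./OX]+0
p2 O@[OX/OX/XX/O.] terminal -1; root [OX/OX/X./O.] d8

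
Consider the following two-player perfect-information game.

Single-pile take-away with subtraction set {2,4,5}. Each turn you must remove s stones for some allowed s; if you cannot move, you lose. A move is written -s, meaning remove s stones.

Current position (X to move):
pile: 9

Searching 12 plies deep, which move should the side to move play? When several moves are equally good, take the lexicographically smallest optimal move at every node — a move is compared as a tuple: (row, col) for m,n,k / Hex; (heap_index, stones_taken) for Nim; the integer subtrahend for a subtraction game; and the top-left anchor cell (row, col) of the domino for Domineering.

[9] X move#1: -2:+1/7*, -4:-1/5, -5:-1/4
[7] O move#2: -2:-1/5*, -4:-1/3, -5:-1/2
[5] X move#3: -2:-1/3, -4:+1/1*, -5:+1/0
[1] end (terminal -1, O#4); searched 9 to 12

X's best at [9]: -2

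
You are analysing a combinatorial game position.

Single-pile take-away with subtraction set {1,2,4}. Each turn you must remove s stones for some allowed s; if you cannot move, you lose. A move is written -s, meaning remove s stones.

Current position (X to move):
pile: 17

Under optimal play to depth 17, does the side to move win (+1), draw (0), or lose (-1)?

[17] X move#1: -1:-1/16, -2:+1/15*, -4:-1/13
[15] O move#2: -1:-1/14*, -2:-1/13, -4:-1/11
[14] X move#3: -1:-1/13, -2:+1/12*, -4:-1/10
[12] O move#4: -1:-1/11*, -2:-1/10, -4:-1/8
[11] X move#5: -1:-1/10, -2:+1/9*, -4:-1/7
[9] O move#6: -1:-1/8*, -2:-1/7, -4:-1/5
[8] X move#7: -1:-1/7, -2:+1/6*, -4:-1/4
[6] O move#8: -1:-1/5*, -2:-1/4, -4:-1/2
[5] X move#9: -1:-1/4, -2:+1/3*, -4:-1/1
[3] O move#10: -1:-1/2*, -2:-1/1
[2] X move#11: -1:-1/1, -2:+1/0*
[0] end (terminal -1, O#12); searched 17 to 17

value(17, X) = +1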